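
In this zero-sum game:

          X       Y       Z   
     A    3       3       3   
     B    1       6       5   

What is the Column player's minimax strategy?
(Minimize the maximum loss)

Column should play X, value = 3

Work:
Column player minimizes Row's maximum payoff:
Column X: max payoff to Row = 3
Column Y: max payoff to Row = 6
Column Z: max payoff to Row = 5
Minimum is 3, achieved by column X.
Minimax strategy: X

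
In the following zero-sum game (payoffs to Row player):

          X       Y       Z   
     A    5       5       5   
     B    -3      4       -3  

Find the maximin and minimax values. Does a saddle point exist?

Maximin = 5, Minimax = 5, Saddle: True

Work:
Row minimums: [5, -3] → maximin = 5
Column maximums: [5, 5, 5] → minimax = 5
Saddle point exists! Game value = 5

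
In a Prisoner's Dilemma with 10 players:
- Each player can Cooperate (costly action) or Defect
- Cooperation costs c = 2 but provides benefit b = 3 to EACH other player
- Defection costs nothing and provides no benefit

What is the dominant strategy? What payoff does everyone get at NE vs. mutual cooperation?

Dominant: Defect; NE payoff = 0; Coop payoff = 25

Work:
Defect dominates (saves cost c = 2, benefit to others is external)
NE: All defect → everyone gets 0
If all cooperate: each receives (9)×3 - 2 = 25
Social dilemma: 25 > 0 but NE gives 0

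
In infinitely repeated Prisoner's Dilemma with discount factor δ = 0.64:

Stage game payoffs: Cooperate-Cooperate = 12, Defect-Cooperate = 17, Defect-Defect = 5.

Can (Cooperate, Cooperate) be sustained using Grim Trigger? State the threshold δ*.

δ* = 0.4167; since δ = 0.64 ≥ 0.4167, cooperation can be sustained

Work:
For Grim Trigger:
Cooperate forever: 12/(1-δ)
Defect then punished: 17 + 5·δ/(1-δ)
Need: 12/(1-δ) ≥ 17 + 5·δ/(1-δ)
Solving: δ ≥ (T-R)/(T-P) = (17-12)/(17-5) = 0.4167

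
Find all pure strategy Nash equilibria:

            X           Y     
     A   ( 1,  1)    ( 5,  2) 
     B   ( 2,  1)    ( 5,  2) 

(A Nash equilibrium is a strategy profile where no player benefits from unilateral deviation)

Nash equilibrium: (A, Y), (B, Y)

Work:
Best responses:
  P1 vs X: payoffs [1, 2] → best response B (payoff 2)
  P1 vs Y: payoffs [5, 5] → best response A/B (payoff 5)
  P2 vs A: payoffs [1, 2] → best response Y (payoff 2)
  P2 vs B: payoffs [1, 2] → best response Y (payoff 2)
Mutual best responses: (A,Y), (B,Y) → Nash equilibria.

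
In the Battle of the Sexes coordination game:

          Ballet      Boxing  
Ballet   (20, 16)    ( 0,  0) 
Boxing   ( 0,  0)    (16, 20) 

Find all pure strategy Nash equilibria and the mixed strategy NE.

Pure NE: (Ballet, Ballet) and (Boxing, Boxing); Mixed NE: p = 0.5556, q = 0.4444

Work:
Check pure NE:
(Ballet, Ballet): (20, 16) - no unilateral deviation beneficial
(Boxing, Boxing): (16, 20) - no unilateral deviation beneficial
Mixed NE: P1 plays Ballet with p = 0.5556, P2 plays Ballet with q = 0.4444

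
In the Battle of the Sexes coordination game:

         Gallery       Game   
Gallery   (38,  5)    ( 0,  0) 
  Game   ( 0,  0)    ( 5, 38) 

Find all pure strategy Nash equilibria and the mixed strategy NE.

Pure NE: (Gallery, Gallery) and (Game, Game); Mixed NE: p = 0.8837, q = 0.1163

Work:
Check pure NE:
(Gallery, Gallery): (38, 5) - no unilateral deviation beneficial
(Game, Game): (5, 38) - no unilateral deviation beneficial
Mixed NE: P1 plays Gallery with p = 0.8837, P2 plays Gallery with q = 0.1163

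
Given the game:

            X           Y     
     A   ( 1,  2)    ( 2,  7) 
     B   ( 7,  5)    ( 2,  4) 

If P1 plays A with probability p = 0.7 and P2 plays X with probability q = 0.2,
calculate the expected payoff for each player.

E[P1] = 2.16, E[P2] = 5.46

Work:
E[P1] = p·q·π₁(A,X) + p·(1-q)·π₁(A,Y) + (1-p)·q·π₁(B,X) + (1-p)·(1-q)·π₁(B,Y)
= 0.7·0.2·1 + 0.7·0.8·2 + 0.3·0.2·7 + 0.3·0.8·2
= 2.16

E[P2] = 5.46 (similar calculation)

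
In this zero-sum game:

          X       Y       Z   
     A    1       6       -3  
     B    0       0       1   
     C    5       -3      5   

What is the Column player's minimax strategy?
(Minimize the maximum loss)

Column should play X or Z (all achieve the minimum), value = 5

Work:
Column player minimizes Row's maximum payoff:
Column X: max payoff to Row = 5
Column Y: max payoff to Row = 6
Column Z: max payoff to Row = 5
Minimum is 5, achieved by columns X, Z (tied).
Each of X or Z is a minimax strategy.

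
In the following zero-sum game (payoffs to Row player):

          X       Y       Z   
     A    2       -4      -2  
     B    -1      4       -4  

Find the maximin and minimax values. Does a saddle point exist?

Maximin = -4, Minimax = -2, Saddle: False

Work:
Row minimums: [-4, -4] → maximin = -4
Column maximums: [2, 4, -2] → minimax = -2
No saddle point (maximin ≠ minimax). Mixed strategy needed.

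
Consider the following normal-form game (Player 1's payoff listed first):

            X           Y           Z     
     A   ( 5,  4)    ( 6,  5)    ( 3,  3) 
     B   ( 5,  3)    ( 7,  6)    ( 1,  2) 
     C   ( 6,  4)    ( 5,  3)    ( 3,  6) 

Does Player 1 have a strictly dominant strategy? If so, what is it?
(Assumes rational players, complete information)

No strictly dominant strategy exists for Player 1

Work:
A strategy strictly dominates another if it gives a strictly higher payoff against every opponent action. Compare each pair of P1's strategies column-by-column:
  A vs B: [5 vs 5, 6 vs 7, 3 vs 1] → A does not strictly dominate B (column X: 5 ≤ 5)
  A vs C: [5 vs 6, 6 vs 5, 3 vs 3] → A does not strictly dominate C (column X: 5 ≤ 6)
  B vs A: [5 vs 5, 7 vs 6, 1 vs 3] → B does not strictly dominate A (column X: 5 ≤ 5)
  B vs C: [5 vs 6, 7 vs 5, 1 vs 3] → B does not strictly dominate C (column X: 5 ≤ 6)
  C vs A: [6 vs 5, 5 vs 6, 3 vs 3] → C does not strictly dominate A (column Y: 5 ≤ 6)
  C vs B: [6 vs 5, 5 vs 7, 3 vs 1] → C does not strictly dominate B (column Y: 5 ≤ 7)
No single strategy strictly dominates all others → no strictly dominant strategy.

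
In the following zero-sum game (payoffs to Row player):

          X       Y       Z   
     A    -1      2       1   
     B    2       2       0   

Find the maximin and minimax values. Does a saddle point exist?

Maximin = 0, Minimax = 1, Saddle: False

Work:
Row minimums: [-1, 0] → maximin = 0
Column maximums: [2, 2, 1] → minimax = 1
No saddle point (maximin ≠ minimax). Mixed strategy needed.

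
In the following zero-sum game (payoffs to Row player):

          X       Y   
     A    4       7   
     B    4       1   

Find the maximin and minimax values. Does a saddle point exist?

Maximin = 4, Minimax = 4, Saddle: True

Work:
Row minimums: [4, 1] → maximin = 4
Column maximums: [4, 7] → minimax = 4
Saddle point exists! Game value = 4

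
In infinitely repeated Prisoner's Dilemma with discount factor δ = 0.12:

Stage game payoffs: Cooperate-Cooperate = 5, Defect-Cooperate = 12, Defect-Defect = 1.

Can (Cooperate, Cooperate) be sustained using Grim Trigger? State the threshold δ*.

δ* = 0.6364; since δ = 0.12 < 0.6364, cooperation cannot be sustained

Work:
For Grim Trigger:
Cooperate forever: 5/(1-δ)
Defect then punished: 12 + 1·δ/(1-δ)
Need: 5/(1-δ) ≥ 12 + 1·δ/(1-δ)
Solving: δ ≥ (T-R)/(T-P) = (12-5)/(12-1) = 0.6364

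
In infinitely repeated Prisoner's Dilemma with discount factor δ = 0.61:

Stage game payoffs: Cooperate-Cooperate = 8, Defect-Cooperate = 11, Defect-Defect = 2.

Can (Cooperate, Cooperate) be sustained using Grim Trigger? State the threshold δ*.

δ* = 0.3333; since δ = 0.61 ≥ 0.3333, cooperation can be sustained

Work:
For Grim Trigger:
Cooperate forever: 8/(1-δ)
Defect then punished: 11 + 2·δ/(1-δ)
Need: 8/(1-δ) ≥ 11 + 2·δ/(1-δ)
Solving: δ ≥ (T-R)/(T-P) = (11-8)/(11-2) = 0.3333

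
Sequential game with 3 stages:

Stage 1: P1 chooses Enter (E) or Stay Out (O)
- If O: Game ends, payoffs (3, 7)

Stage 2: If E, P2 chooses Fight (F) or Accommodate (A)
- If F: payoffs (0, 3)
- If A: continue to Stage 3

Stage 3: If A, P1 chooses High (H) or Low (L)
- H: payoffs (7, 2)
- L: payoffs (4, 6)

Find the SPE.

SPE: (O, F, H); Outcome (3, 7)

Work:
Stage 3: P1 chooses H (7 vs 4)
Stage 2: P2: F->3, A->2 (anticipating H). Choose F
Stage 1: P1: O->3, E->0 (anticipating F, H). Choose O
SPE path: O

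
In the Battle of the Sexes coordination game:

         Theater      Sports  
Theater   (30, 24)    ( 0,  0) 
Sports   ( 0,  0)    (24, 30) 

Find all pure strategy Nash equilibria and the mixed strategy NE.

Pure NE: (Theater, Theater) and (Sports, Sports); Mixed NE: p = 0.5556, q = 0.4444

Work:
Check pure NE:
(Theater, Theater): (30, 24) - no unilateral deviation beneficial
(Sports, Sports): (24, 30) - no unilateral deviation beneficial
Mixed NE: P1 plays Theater with p = 0.5556, P2 plays Theater with q = 0.4444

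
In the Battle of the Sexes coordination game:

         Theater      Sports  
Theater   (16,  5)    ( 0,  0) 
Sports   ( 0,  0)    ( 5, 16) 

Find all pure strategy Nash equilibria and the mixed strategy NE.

Pure NE: (Theater, Theater) and (Sports, Sports); Mixed NE: p = 0.7619, q = 0.2381

Work:
Check pure NE:
(Theater, Theater): (16, 5) - no unilateral deviation beneficial
(Sports, Sports): (5, 16) - no unilateral deviation beneficial
Mixed NE: P1 plays Theater with p = 0.7619, P2 plays Theater with q = 0.2381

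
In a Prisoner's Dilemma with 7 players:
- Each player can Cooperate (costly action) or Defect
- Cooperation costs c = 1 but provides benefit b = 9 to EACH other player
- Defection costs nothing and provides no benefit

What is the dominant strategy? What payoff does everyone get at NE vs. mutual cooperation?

Dominant: Defect; NE payoff = 0; Coop payoff = 53

Work:
Defect dominates (saves cost c = 1, benefit to others is external)
NE: All defect → everyone gets 0
If all cooperate: each receives (6)×9 - 1 = 53
Social dilemma: 53 > 0 but NE gives 0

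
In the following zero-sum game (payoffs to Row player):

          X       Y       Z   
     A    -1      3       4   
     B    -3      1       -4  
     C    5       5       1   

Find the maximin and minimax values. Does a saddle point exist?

Maximin = 1, Minimax = 4, Saddle: False

Work:
Row minimums: [-1, -4, 1] → maximin = 1
Column maximums: [5, 5, 4] → minimax = 4
No saddle point (maximin ≠ minimax). Mixed strategy needed.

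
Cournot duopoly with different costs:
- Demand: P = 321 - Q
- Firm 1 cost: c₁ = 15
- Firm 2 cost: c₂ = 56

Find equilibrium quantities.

q₁* = 115.67, q₂* = 74.67

Work:
Reaction: q₁ = (321 - 15 - q₂)/2
Reaction: q₂ = (321 - 56 - q₁)/2
Solve simultaneously:
q₁* = (321 - 2×15 + 56)/3 = 115.67
q₂* = (321 - 2×56 + 15)/3 = 74.67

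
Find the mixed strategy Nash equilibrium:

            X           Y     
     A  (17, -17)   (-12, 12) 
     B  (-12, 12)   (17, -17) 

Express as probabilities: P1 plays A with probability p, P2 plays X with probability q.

p = 0.5, q = 0.5

Work:
Find probabilities that make opponent indifferent:
P2 chooses q to make P1 indifferent between A and B
P1 chooses p to make P2 indifferent between X and Y
Mixed NE: P1 plays (A: 0.5, B: 0.5), P2 plays (X: 0.5, Y: 0.5)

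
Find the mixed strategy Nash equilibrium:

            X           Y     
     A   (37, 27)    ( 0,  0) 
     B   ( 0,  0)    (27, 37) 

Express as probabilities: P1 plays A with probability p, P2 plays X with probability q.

p = 0.5781, q = 0.4219

Work:
Find probabilities that make opponent indifferent:
P2 chooses q to make P1 indifferent between A and B
P1 chooses p to make P2 indifferent between X and Y
Mixed NE: P1 plays (A: 0.5781, B: 0.4219), P2 plays (X: 0.4219, Y: 0.5781)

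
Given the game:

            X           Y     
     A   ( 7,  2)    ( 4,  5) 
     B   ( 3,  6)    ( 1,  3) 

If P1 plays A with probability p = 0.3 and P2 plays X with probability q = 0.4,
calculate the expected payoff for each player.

E[P1] = 2.82, E[P2] = 4.08

Work:
E[P1] = p·q·π₁(A,X) + p·(1-q)·π₁(A,Y) + (1-p)·q·π₁(B,X) + (1-p)·(1-q)·π₁(B,Y)
= 0.3·0.4·7 + 0.3·0.6·4 + 0.7·0.4·3 + 0.7·0.6·1
= 2.82

E[P2] = 4.08 (similar calculation)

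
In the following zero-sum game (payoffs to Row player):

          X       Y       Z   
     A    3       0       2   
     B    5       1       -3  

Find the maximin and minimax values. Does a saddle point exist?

Maximin = 0, Minimax = 1, Saddle: False

Work:
Row minimums: [0, -3] → maximin = 0
Column maximums: [5, 1, 2] → minimax = 1
No saddle point (maximin ≠ minimax). Mixed strategy needed.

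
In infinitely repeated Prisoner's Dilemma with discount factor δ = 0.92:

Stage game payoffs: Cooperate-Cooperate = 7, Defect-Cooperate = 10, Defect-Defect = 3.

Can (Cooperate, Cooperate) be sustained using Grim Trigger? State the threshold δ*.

δ* = 0.4286; since δ = 0.92 ≥ 0.4286, cooperation can be sustained

Work:
For Grim Trigger:
Cooperate forever: 7/(1-δ)
Defect then punished: 10 + 3·δ/(1-δ)
Need: 7/(1-δ) ≥ 10 + 3·δ/(1-δ)
Solving: δ ≥ (T-R)/(T-P) = (10-7)/(10-3) = 0.4286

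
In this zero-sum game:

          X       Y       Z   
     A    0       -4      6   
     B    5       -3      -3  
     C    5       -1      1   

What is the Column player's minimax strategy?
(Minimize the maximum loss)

Column should play Y, value = -1

Work:
Column player minimizes Row's maximum payoff:
Column X: max payoff to Row = 5
Column Y: max payoff to Row = -1
Column Z: max payoff to Row = 6
Minimum is -1, achieved by column Y.
Minimax strategy: Y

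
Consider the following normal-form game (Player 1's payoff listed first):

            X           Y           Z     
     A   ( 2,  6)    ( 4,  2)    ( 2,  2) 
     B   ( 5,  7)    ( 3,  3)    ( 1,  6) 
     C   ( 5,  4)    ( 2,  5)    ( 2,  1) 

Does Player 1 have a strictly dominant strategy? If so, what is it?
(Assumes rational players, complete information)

No strictly dominant strategy exists for Player 1

Work:
A strategy strictly dominates another if it gives a strictly higher payoff against every opponent action. Compare each pair of P1's strategies column-by-column:
  A vs B: [2 vs 5, 4 vs 3, 2 vs 1] → A does not strictly dominate B (column X: 2 ≤ 5)
  A vs C: [2 vs 5, 4 vs 2, 2 vs 2] → A does not strictly dominate C (column X: 2 ≤ 5)
  B vs A: [5 vs 2, 3 vs 4, 1 vs 2] → B does not strictly dominate A (column Y: 3 ≤ 4)
  B vs C: [5 vs 5, 3 vs 2, 1 vs 2] → B does not strictly dominate C (column X: 5 ≤ 5)
  C vs A: [5 vs 2, 2 vs 4, 2 vs 2] → C does not strictly dominate A (column Y: 2 ≤ 4)
  C vs B: [5 vs 5, 2 vs 3, 2 vs 1] → C does not strictly dominate B (column X: 5 ≤ 5)
No single strategy strictly dominates all others → no strictly dominant strategy.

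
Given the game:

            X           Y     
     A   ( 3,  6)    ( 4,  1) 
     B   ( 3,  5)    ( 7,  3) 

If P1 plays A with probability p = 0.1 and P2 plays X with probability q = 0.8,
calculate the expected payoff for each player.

E[P1] = 3.74, E[P2] = 4.64

Work:
E[P1] = p·q·π₁(A,X) + p·(1-q)·π₁(A,Y) + (1-p)·q·π₁(B,X) + (1-p)·(1-q)·π₁(B,Y)
= 0.1·0.8·3 + 0.1·0.2·4 + 0.9·0.8·3 + 0.9·0.2·7
= 3.74

E[P2] = 4.64 (similar calculation)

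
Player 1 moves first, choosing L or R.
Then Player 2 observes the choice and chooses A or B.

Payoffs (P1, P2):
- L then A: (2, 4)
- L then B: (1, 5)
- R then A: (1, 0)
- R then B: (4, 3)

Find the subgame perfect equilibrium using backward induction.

P1 plays R, P2 plays B after L and B after R; Payoff (4, 3)

Work:
Backward induction:
After L: P2 chooses B → P1 gets 1
After R: P2 chooses B → P1 gets 4
P1 chooses R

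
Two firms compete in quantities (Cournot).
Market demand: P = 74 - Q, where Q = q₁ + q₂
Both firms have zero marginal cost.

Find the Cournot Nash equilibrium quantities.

q₁* = q₂* = 24.67; P* = 24.67

Work:
Profit: π_i = P·q_i = (a - q_i - q_j)·q_i
FOC: ∂π_i/∂q_i = a - 2q_i - q_j = 0
Reaction function: q_i = (74 - q_j)/2
Symmetry: q* = 74/3 = 24.67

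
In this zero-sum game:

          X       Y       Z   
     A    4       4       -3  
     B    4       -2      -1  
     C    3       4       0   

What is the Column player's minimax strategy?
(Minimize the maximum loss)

Column should play Z, value = 0

Work:
Column player minimizes Row's maximum payoff:
Column X: max payoff to Row = 4
Column Y: max payoff to Row = 4
Column Z: max payoff to Row = 0
Minimum is 0, achieved by column Z.
Minimax strategy: Z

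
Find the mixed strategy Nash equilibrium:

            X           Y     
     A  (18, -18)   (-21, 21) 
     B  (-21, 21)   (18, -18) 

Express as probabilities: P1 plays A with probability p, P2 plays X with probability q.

p = 0.5, q = 0.5

Work:
Find probabilities that make opponent indifferent:
P2 chooses q to make P1 indifferent between A and B
P1 chooses p to make P2 indifferent between X and Y
Mixed NE: P1 plays (A: 0.5, B: 0.5), P2 plays (X: 0.5, Y: 0.5)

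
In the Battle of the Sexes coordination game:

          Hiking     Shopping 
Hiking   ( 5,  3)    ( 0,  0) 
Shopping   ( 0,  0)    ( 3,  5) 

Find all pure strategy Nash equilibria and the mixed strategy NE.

Pure NE: (Hiking, Hiking) and (Shopping, Shopping); Mixed NE: p = 0.625, q = 0.375

Work:
Check pure NE:
(Hiking, Hiking): (5, 3) - no unilateral deviation beneficial
(Shopping, Shopping): (3, 5) - no unilateral deviation beneficial
Mixed NE: P1 plays Hiking with p = 0.625, P2 plays Hiking with q = 0.375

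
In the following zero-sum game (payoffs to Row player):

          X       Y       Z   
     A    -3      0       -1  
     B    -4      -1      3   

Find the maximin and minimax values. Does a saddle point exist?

Maximin = -3, Minimax = -3, Saddle: True

Work:
Row minimums: [-3, -4] → maximin = -3
Column maximums: [-3, 0, 3] → minimax = -3
Saddle point exists! Game value = -3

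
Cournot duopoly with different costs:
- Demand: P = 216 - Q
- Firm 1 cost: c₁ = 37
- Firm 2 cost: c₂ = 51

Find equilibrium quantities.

q₁* = 64.33, q₂* = 50.33

Work:
Reaction: q₁ = (216 - 37 - q₂)/2
Reaction: q₂ = (216 - 51 - q₁)/2
Solve simultaneously:
q₁* = (216 - 2×37 + 51)/3 = 64.33
q₂* = (216 - 2×51 + 37)/3 = 50.33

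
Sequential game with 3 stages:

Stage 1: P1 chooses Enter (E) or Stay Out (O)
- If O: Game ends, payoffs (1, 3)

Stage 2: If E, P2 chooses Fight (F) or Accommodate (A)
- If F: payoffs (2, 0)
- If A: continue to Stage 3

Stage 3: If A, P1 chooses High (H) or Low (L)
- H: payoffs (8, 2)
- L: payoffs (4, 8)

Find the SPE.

SPE: (E, A, H); Outcome (8, 2)

Work:
Stage 3: P1 chooses H (8 vs 4)
Stage 2: P2: F->0, A->2 (anticipating H). Choose A
Stage 1: P1: O->1, E->8 (anticipating A, H). Choose E
SPE path: E -> A -> H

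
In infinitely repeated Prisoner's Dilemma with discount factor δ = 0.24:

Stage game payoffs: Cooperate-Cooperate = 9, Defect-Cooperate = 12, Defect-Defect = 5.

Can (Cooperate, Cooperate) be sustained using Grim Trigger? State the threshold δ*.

δ* = 0.4286; since δ = 0.24 < 0.4286, cooperation cannot be sustained

Work:
For Grim Trigger:
Cooperate forever: 9/(1-δ)
Defect then punished: 12 + 5·δ/(1-δ)
Need: 9/(1-δ) ≥ 12 + 5·δ/(1-δ)
Solving: δ ≥ (T-R)/(T-P) = (12-9)/(12-5) = 0.4286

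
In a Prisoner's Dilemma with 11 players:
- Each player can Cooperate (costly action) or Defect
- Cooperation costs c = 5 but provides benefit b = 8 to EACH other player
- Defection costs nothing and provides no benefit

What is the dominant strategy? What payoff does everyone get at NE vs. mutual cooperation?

Dominant: Defect; NE payoff = 0; Coop payoff = 75

Work:
Defect dominates (saves cost c = 5, benefit to others is external)
NE: All defect → everyone gets 0
If all cooperate: each receives (10)×8 - 5 = 75
Social dilemma: 75 > 0 but NE gives 0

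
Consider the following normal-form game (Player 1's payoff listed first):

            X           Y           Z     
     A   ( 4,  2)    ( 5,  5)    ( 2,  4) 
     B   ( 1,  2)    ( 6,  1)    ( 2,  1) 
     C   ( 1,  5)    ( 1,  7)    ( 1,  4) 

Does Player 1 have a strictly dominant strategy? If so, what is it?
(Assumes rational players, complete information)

No strictly dominant strategy exists for Player 1

Work:
A strategy strictly dominates another if it gives a strictly higher payoff against every opponent action. Compare each pair of P1's strategies column-by-column:
  A vs B: [4 vs 1, 5 vs 6, 2 vs 2] → A does not strictly dominate B (column Y: 5 ≤ 6)
  A vs C: [4 vs 1, 5 vs 1, 2 vs 1] → A strictly dominates C
  B vs A: [1 vs 4, 6 vs 5, 2 vs 2] → B does not strictly dominate A (column X: 1 ≤ 4)
  B vs C: [1 vs 1, 6 vs 1, 2 vs 1] → B does not strictly dominate C (column X: 1 ≤ 1)
  C vs A: [1 vs 4, 1 vs 5, 1 vs 2] → C does not strictly dominate A (column X: 1 ≤ 4)
  C vs B: [1 vs 1, 1 vs 6, 1 vs 2] → C does not strictly dominate B (column X: 1 ≤ 1)
No single strategy strictly dominates all others → no strictly dominant strategy.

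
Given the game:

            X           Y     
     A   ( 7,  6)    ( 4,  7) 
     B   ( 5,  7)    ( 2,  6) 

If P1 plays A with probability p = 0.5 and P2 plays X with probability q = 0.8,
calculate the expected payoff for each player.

E[P1] = 5.4, E[P2] = 6.5

Work:
E[P1] = p·q·π₁(A,X) + p·(1-q)·π₁(A,Y) + (1-p)·q·π₁(B,X) + (1-p)·(1-q)·π₁(B,Y)
= 0.5·0.8·7 + 0.5·0.2·4 + 0.5·0.8·5 + 0.5·0.2·2
= 5.4

E[P2] = 6.5 (similar calculation)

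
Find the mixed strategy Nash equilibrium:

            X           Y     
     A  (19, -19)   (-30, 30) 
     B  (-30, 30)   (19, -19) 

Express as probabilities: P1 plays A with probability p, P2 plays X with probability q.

p = 0.5, q = 0.5

Work:
Find probabilities that make opponent indifferent:
P2 chooses q to make P1 indifferent between A and B
P1 chooses p to make P2 indifferent between X and Y
Mixed NE: P1 plays (A: 0.5, B: 0.5), P2 plays (X: 0.5, Y: 0.5)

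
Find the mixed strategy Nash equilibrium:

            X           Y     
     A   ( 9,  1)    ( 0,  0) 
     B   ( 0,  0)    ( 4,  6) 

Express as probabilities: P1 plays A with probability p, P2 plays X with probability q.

p = 0.8571, q = 0.3077

Work:
Find probabilities that make opponent indifferent:
P2 chooses q to make P1 indifferent between A and B
P1 chooses p to make P2 indifferent between X and Y
Mixed NE: P1 plays (A: 0.8571, B: 0.1429), P2 plays (X: 0.3077, Y: 0.6923)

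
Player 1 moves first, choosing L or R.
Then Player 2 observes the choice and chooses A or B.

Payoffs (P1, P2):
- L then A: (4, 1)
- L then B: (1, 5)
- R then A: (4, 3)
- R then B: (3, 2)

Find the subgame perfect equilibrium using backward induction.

P1 plays R, P2 plays B after L and A after R; Payoff (4, 3)

Work:
Backward induction:
After L: P2 chooses B → P1 gets 1
After R: P2 chooses A → P1 gets 4
P1 chooses R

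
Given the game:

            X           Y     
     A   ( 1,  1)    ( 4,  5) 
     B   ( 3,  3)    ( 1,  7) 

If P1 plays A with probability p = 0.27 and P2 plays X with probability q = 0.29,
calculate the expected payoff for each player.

E[P1] = 1.9985, E[P2] = 5.3

Work:
E[P1] = p·q·π₁(A,X) + p·(1-q)·π₁(A,Y) + (1-p)·q·π₁(B,X) + (1-p)·(1-q)·π₁(B,Y)
= 0.27·0.29·1 + 0.27·0.71·4 + 0.73·0.29·3 + 0.73·0.71·1
= 1.9985

E[P2] = 5.3 (similar calculation)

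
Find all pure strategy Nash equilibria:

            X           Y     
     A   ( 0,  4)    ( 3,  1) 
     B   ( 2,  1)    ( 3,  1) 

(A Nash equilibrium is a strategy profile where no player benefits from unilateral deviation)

Nash equilibrium: (B, X), (B, Y)

Work:
Best responses:
  P1 vs X: payoffs [0, 2] → best response B (payoff 2)
  P1 vs Y: payoffs [3, 3] → best response A/B (payoff 3)
  P2 vs A: payoffs [4, 1] → best response X (payoff 4)
  P2 vs B: payoffs [1, 1] → best response X/Y (payoff 1)
Mutual best responses: (B,X), (B,Y) → Nash equilibria.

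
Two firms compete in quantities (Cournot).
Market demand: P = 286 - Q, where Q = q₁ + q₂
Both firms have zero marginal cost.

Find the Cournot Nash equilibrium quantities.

q₁* = q₂* = 95.33; P* = 95.33

Work:
Profit: π_i = P·q_i = (a - q_i - q_j)·q_i
FOC: ∂π_i/∂q_i = a - 2q_i - q_j = 0
Reaction function: q_i = (286 - q_j)/2
Symmetry: q* = 286/3 = 95.33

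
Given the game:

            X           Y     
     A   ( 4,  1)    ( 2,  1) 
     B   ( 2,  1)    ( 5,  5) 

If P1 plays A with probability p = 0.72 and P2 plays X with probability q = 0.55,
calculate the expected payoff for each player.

E[P1] = 3.17, E[P2] = 1.504

Work:
E[P1] = p·q·π₁(A,X) + p·(1-q)·π₁(A,Y) + (1-p)·q·π₁(B,X) + (1-p)·(1-q)·π₁(B,Y)
= 0.72·0.55·4 + 0.72·0.45·2 + 0.28·0.55·2 + 0.28·0.45·5
= 3.17

E[P2] = 1.504 (similar calculation)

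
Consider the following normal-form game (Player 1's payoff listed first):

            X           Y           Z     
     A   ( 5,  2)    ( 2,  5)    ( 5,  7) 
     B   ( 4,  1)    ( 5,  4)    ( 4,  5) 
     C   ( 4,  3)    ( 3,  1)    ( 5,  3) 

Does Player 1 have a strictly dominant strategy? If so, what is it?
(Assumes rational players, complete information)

No strictly dominant strategy exists for Player 1

Work:
A strategy strictly dominates another if it gives a strictly higher payoff against every opponent action. Compare each pair of P1's strategies column-by-column:
  A vs B: [5 vs 4, 2 vs 5, 5 vs 4] → A does not strictly dominate B (column Y: 2 ≤ 5)
  A vs C: [5 vs 4, 2 vs 3, 5 vs 5] → A does not strictly dominate C (column Y: 2 ≤ 3)
  B vs A: [4 vs 5, 5 vs 2, 4 vs 5] → B does not strictly dominate A (column X: 4 ≤ 5)
  B vs C: [4 vs 4, 5 vs 3, 4 vs 5] → B does not strictly dominate C (column X: 4 ≤ 4)
  C vs A: [4 vs 5, 3 vs 2, 5 vs 5] → C does not strictly dominate A (column X: 4 ≤ 5)
  C vs B: [4 vs 4, 3 vs 5, 5 vs 4] → C does not strictly dominate B (column X: 4 ≤ 4)
No single strategy strictly dominates all others → no strictly dominant strategy.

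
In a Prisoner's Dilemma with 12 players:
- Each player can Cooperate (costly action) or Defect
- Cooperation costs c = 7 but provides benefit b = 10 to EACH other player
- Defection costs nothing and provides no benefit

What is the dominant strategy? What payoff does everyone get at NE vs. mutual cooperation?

Dominant: Defect; NE payoff = 0; Coop payoff = 103

Work:
Defect dominates (saves cost c = 7, benefit to others is external)
NE: All defect → everyone gets 0
If all cooperate: each receives (11)×10 - 7 = 103
Social dilemma: 103 > 0 but NE gives 0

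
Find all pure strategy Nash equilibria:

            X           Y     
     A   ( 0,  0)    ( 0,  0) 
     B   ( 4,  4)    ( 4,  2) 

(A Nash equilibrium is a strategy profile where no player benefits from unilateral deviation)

Nash equilibrium: (B, X)

Work:
Best responses:
  P1 vs X: payoffs [0, 4] → best response B (payoff 4)
  P1 vs Y: payoffs [0, 4] → best response B (payoff 4)
  P2 vs A: payoffs [0, 0] → best response X/Y (payoff 0)
  P2 vs B: payoffs [4, 2] → best response X (payoff 4)
Mutual best responses: (B,X) → Nash equilibria.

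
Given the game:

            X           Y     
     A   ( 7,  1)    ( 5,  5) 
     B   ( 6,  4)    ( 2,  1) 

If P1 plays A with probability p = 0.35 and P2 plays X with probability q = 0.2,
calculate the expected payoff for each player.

E[P1] = 3.71, E[P2] = 2.51

Work:
E[P1] = p·q·π₁(A,X) + p·(1-q)·π₁(A,Y) + (1-p)·q·π₁(B,X) + (1-p)·(1-q)·π₁(B,Y)
= 0.35·0.2·7 + 0.35·0.8·5 + 0.65·0.2·6 + 0.65·0.8·2
= 3.71

E[P2] = 2.51 (similar calculation)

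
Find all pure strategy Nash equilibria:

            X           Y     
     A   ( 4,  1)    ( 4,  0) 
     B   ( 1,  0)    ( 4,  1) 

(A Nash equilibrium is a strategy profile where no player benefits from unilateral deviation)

Nash equilibrium: (A, X), (B, Y)

Work:
Best responses:
  P1 vs X: payoffs [4, 1] → best response A (payoff 4)
  P1 vs Y: payoffs [4, 4] → best response A/B (payoff 4)
  P2 vs A: payoffs [1, 0] → best response X (payoff 1)
  P2 vs B: payoffs [0, 1] → best response Y (payoff 1)
Mutual best responses: (A,X), (B,Y) → Nash equilibria.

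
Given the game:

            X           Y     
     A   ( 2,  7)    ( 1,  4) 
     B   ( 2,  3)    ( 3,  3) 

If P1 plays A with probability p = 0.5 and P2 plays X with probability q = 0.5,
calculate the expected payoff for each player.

E[P1] = 2.0, E[P2] = 4.25

Work:
E[P1] = p·q·π₁(A,X) + p·(1-q)·π₁(A,Y) + (1-p)·q·π₁(B,X) + (1-p)·(1-q)·π₁(B,Y)
= 0.5·0.5·2 + 0.5·0.5·1 + 0.5·0.5·2 + 0.5·0.5·3
= 2.0

E[P2] = 4.25 (similar calculation)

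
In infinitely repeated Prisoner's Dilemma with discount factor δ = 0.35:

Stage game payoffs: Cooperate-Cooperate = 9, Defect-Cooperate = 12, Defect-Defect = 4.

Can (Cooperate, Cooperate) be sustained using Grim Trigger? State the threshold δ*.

δ* = 0.375; since δ = 0.35 < 0.375, cooperation cannot be sustained

Work:
For Grim Trigger:
Cooperate forever: 9/(1-δ)
Defect then punished: 12 + 4·δ/(1-δ)
Need: 9/(1-δ) ≥ 12 + 4·δ/(1-δ)
Solving: δ ≥ (T-R)/(T-P) = (12-9)/(12-4) = 0.375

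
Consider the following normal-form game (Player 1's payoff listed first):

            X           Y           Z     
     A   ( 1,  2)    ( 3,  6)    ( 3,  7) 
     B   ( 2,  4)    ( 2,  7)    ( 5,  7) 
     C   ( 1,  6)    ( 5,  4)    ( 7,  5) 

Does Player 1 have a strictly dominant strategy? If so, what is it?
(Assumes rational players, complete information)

No strictly dominant strategy exists for Player 1

Work:
A strategy strictly dominates another if it gives a strictly higher payoff against every opponent action. Compare each pair of P1's strategies column-by-column:
  A vs B: [1 vs 2, 3 vs 2, 3 vs 5] → A does not strictly dominate B (column X: 1 ≤ 2)
  A vs C: [1 vs 1, 3 vs 5, 3 vs 7] → A does not strictly dominate C (column X: 1 ≤ 1)
  B vs A: [2 vs 1, 2 vs 3, 5 vs 3] → B does not strictly dominate A (column Y: 2 ≤ 3)
  B vs C: [2 vs 1, 2 vs 5, 5 vs 7] → B does not strictly dominate C (column Y: 2 ≤ 5)
  C vs A: [1 vs 1, 5 vs 3, 7 vs 3] → C does not strictly dominate A (column X: 1 ≤ 1)
  C vs B: [1 vs 2, 5 vs 2, 7 vs 5] → C does not strictly dominate B (column X: 1 ≤ 2)
No single strategy strictly dominates all others → no strictly dominant strategy.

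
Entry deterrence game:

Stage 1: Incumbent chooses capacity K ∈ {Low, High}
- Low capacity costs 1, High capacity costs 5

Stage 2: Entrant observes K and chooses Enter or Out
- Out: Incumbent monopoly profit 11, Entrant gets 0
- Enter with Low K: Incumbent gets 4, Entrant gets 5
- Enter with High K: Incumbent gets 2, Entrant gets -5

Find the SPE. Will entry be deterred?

SPE: (High, Enter|Low, Out|High); Entry deterred. Incumbent net profit = 6

Work:
After Low K: Entrant enters (5 > 0)
After High K: Entrant stays out (-5 < 0)
Incumbent: Low → 4−1=3, High → 11−5=6
Incumbent chooses High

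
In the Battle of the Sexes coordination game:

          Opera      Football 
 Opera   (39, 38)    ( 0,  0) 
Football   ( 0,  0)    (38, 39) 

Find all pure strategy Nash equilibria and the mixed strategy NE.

Pure NE: (Opera, Opera) and (Football, Football); Mixed NE: p = 0.5065, q = 0.4935

Work:
Check pure NE:
(Opera, Opera): (39, 38) - no unilateral deviation beneficial
(Football, Football): (38, 39) - no unilateral deviation beneficial
Mixed NE: P1 plays Opera with p = 0.5065, P2 plays Opera with q = 0.4935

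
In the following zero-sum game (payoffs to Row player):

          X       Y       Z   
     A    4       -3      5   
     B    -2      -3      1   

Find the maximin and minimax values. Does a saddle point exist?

Maximin = -3, Minimax = -3, Saddle: True

Work:
Row minimums: [-3, -3] → maximin = -3
Column maximums: [4, -3, 5] → minimax = -3
Saddle point exists! Game value = -3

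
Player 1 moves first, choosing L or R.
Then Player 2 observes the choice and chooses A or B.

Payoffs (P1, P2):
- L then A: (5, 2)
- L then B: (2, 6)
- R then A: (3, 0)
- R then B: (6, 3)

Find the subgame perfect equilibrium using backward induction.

P1 plays R, P2 plays B after L and B after R; Payoff (6, 3)

Work:
Backward induction:
After L: P2 chooses B → P1 gets 2
After R: P2 chooses B → P1 gets 6
P1 chooses R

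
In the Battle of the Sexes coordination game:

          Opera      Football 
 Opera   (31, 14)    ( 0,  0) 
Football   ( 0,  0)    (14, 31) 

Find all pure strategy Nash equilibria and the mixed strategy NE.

Pure NE: (Opera, Opera) and (Football, Football); Mixed NE: p = 0.6889, q = 0.3111

Work:
Check pure NE:
(Opera, Opera): (31, 14) - no unilateral deviation beneficial
(Football, Football): (14, 31) - no unilateral deviation beneficial
Mixed NE: P1 plays Opera with p = 0.6889, P2 plays Opera with q = 0.3111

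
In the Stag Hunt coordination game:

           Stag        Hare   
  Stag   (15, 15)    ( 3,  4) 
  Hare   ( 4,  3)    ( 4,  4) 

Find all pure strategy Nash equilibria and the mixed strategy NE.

Pure NE: (Stag, Stag) and (Hare, Hare); Mixed NE: p = 0.0833, q = 0.0833

Work:
Check pure NE:
(Stag, Stag): (15, 15) - no unilateral deviation beneficial
(Hare, Hare): (4, 4) - no unilateral deviation beneficial
Mixed NE: P1 plays Stag with p = 0.0833, P2 plays Stag with q = 0.0833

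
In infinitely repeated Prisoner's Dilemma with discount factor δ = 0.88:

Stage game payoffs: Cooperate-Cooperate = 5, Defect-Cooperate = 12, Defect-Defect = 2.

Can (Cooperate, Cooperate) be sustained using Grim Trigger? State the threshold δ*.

δ* = 0.7; since δ = 0.88 ≥ 0.7, cooperation can be sustained

Work:
For Grim Trigger:
Cooperate forever: 5/(1-δ)
Defect then punished: 12 + 2·δ/(1-δ)
Need: 5/(1-δ) ≥ 12 + 2·δ/(1-δ)
Solving: δ ≥ (T-R)/(T-P) = (12-5)/(12-2) = 0.7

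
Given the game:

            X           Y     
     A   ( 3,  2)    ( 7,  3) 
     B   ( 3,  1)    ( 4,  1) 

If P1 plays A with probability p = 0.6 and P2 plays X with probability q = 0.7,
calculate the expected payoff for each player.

E[P1] = 3.84, E[P2] = 1.78

Work:
E[P1] = p·q·π₁(A,X) + p·(1-q)·π₁(A,Y) + (1-p)·q·π₁(B,X) + (1-p)·(1-q)·π₁(B,Y)
= 0.6·0.7·3 + 0.6·0.3·7 + 0.4·0.7·3 + 0.4·0.3·4
= 3.84

E[P2] = 1.78 (similar calculation)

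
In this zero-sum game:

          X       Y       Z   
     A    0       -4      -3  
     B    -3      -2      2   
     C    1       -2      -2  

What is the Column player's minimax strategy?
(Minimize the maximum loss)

Column should play Y, value = -2

Work:
Column player minimizes Row's maximum payoff:
Column X: max payoff to Row = 1
Column Y: max payoff to Row = -2
Column Z: max payoff to Row = 2
Minimum is -2, achieved by column Y.
Minimax strategy: Y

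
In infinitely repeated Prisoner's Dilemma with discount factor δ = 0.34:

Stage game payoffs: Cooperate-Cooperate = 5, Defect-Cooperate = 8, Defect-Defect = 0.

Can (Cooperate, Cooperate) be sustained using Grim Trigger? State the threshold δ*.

δ* = 0.375; since δ = 0.34 < 0.375, cooperation cannot be sustained

Work:
For Grim Trigger:
Cooperate forever: 5/(1-δ)
Defect then punished: 8 + 0·δ/(1-δ)
Need: 5/(1-δ) ≥ 8 + 0·δ/(1-δ)
Solving: δ ≥ (T-R)/(T-P) = (8-5)/(8-0) = 0.375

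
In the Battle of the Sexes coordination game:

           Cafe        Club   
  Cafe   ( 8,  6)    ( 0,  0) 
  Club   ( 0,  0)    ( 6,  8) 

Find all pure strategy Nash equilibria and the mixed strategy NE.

Pure NE: (Cafe, Cafe) and (Club, Club); Mixed NE: p = 0.5714, q = 0.4286

Work:
Check pure NE:
(Cafe, Cafe): (8, 6) - no unilateral deviation beneficial
(Club, Club): (6, 8) - no unilateral deviation beneficial
Mixed NE: P1 plays Cafe with p = 0.5714, P2 plays Cafe with q = 0.4286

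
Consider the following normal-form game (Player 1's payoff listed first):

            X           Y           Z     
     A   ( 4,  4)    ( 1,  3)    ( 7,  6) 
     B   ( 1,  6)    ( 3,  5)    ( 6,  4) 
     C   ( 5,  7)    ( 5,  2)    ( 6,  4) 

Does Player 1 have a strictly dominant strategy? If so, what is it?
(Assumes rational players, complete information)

No strictly dominant strategy exists for Player 1

Work:
A strategy strictly dominates another if it gives a strictly higher payoff against every opponent action. Compare each pair of P1's strategies column-by-column:
  A vs B: [4 vs 1, 1 vs 3, 7 vs 6] → A does not strictly dominate B (column Y: 1 ≤ 3)
  A vs C: [4 vs 5, 1 vs 5, 7 vs 6] → A does not strictly dominate C (column X: 4 ≤ 5)
  B vs A: [1 vs 4, 3 vs 1, 6 vs 7] → B does not strictly dominate A (column X: 1 ≤ 4)
  B vs C: [1 vs 5, 3 vs 5, 6 vs 6] → B does not strictly dominate C (column X: 1 ≤ 5)
  C vs A: [5 vs 4, 5 vs 1, 6 vs 7] → C does not strictly dominate A (column Z: 6 ≤ 7)
  C vs B: [5 vs 1, 5 vs 3, 6 vs 6] → C does not strictly dominate B (column Z: 6 ≤ 6)
No single strategy strictly dominates all others → no strictly dominant strategy.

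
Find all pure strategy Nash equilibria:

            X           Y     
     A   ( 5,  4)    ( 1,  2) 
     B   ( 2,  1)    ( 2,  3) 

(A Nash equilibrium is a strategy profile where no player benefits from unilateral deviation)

Nash equilibrium: (A, X), (B, Y)

Work:
Best responses:
  P1 vs X: payoffs [5, 2] → best response A (payoff 5)
  P1 vs Y: payoffs [1, 2] → best response B (payoff 2)
  P2 vs A: payoffs [4, 2] → best response X (payoff 4)
  P2 vs B: payoffs [1, 3] → best response Y (payoff 3)
Mutual best responses: (A,X), (B,Y) → Nash equilibria.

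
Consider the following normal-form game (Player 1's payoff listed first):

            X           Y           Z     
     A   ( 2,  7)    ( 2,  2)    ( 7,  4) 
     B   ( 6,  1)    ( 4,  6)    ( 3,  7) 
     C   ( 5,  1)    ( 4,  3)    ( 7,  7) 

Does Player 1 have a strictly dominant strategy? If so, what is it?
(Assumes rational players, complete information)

No strictly dominant strategy exists for Player 1

Work:
A strategy strictly dominates another if it gives a strictly higher payoff against every opponent action. Compare each pair of P1's strategies column-by-column:
  A vs B: [2 vs 6, 2 vs 4, 7 vs 3] → A does not strictly dominate B (column X: 2 ≤ 6)
  A vs C: [2 vs 5, 2 vs 4, 7 vs 7] → A does not strictly dominate C (column X: 2 ≤ 5)
  B vs A: [6 vs 2, 4 vs 2, 3 vs 7] → B does not strictly dominate A (column Z: 3 ≤ 7)
  B vs C: [6 vs 5, 4 vs 4, 3 vs 7] → B does not strictly dominate C (column Y: 4 ≤ 4)
  C vs A: [5 vs 2, 4 vs 2, 7 vs 7] → C does not strictly dominate A (column Z: 7 ≤ 7)
  C vs B: [5 vs 6, 4 vs 4, 7 vs 3] → C does not strictly dominate B (column X: 5 ≤ 6)
No single strategy strictly dominates all others → no strictly dominant strategy.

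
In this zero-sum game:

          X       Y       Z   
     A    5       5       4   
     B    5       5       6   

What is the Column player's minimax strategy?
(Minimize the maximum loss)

Column should play X or Y (all achieve the minimum), value = 5

Work:
Column player minimizes Row's maximum payoff:
Column X: max payoff to Row = 5
Column Y: max payoff to Row = 5
Column Z: max payoff to Row = 6
Minimum is 5, achieved by columns X, Y (tied).
Each of X or Y is a minimax strategy.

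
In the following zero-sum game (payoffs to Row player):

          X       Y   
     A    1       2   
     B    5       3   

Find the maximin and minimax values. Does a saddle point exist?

Maximin = 3, Minimax = 3, Saddle: True

Work:
Row minimums: [1, 3] → maximin = 3
Column maximums: [5, 3] → minimax = 3
Saddle point exists! Game value = 3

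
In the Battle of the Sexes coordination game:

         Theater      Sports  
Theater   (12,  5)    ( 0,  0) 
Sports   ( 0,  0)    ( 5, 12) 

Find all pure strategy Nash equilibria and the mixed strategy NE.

Pure NE: (Theater, Theater) and (Sports, Sports); Mixed NE: p = 0.7059, q = 0.2941

Work:
Check pure NE:
(Theater, Theater): (12, 5) - no unilateral deviation beneficial
(Sports, Sports): (5, 12) - no unilateral deviation beneficial
Mixed NE: P1 plays Theater with p = 0.7059, P2 plays Theater with q = 0.2941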